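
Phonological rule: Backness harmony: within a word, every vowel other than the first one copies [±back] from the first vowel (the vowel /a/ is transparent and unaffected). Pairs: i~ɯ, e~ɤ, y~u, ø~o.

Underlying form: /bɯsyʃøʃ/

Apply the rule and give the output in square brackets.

/y/ harmonizes with /ɯ/ ([+back]) → [u]
/ø/ harmonizes with /ɯ/ ([+back]) → [o]

[bɯsuʃoʃ]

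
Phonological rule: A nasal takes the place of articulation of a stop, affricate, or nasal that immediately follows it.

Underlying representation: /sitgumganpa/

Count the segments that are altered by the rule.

/m/ before /g/ (velar) → [ŋ]
/n/ before /p/ (labial) → [m]
2 segments change.

2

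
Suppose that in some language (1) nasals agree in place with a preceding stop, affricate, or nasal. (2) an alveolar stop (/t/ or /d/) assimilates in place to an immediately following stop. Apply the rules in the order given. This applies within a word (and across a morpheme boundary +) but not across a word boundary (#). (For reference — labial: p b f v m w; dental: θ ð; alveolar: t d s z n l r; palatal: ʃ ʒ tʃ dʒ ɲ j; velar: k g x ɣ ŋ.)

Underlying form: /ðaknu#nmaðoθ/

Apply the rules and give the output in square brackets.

[ðakŋu#nnaðoθ]

Rule 1: /n/ after /k/ (velar) → [ŋ]
Rule 1: /m/ after /n/ (alveolar) → [n]
After rule 1: ðakŋu#nnaðoθ
Rule 2: no segment meets the rule's conditions; no change.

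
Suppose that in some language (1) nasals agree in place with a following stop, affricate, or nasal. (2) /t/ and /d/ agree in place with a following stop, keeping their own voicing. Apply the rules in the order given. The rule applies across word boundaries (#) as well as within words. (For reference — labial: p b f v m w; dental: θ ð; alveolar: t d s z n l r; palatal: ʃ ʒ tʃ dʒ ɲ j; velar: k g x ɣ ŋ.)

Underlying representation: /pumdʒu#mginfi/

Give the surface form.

[puɲdʒu#ŋginfi]

Rule 1: /m/ before /dʒ/ (palatal) → [ɲ]
Rule 1: /m/ before /g/ (velar) → [ŋ]
After rule 1: puɲdʒu#ŋginfi
Rule 2: no segment meets the rule's conditions; no change.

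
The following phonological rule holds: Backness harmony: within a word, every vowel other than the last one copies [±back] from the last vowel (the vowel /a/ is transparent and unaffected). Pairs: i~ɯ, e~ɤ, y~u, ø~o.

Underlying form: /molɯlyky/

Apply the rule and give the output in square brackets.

[mølilyky]

/o/ harmonizes with /y/ ([-back]) → [ø]
/ɯ/ harmonizes with /y/ ([-back]) → [i]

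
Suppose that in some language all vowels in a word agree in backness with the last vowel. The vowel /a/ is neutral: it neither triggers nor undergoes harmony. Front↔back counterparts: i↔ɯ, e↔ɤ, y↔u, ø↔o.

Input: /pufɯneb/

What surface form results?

[pyfineb]

/u/ harmonizes with /e/ ([-back]) → [y]
/ɯ/ harmonizes with /e/ ([-back]) → [i]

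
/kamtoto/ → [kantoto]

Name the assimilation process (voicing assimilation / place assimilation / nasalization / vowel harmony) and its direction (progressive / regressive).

place assimilation, regressive

/m/→[n].
Each target copies a feature from the following segment, so the direction is regressive.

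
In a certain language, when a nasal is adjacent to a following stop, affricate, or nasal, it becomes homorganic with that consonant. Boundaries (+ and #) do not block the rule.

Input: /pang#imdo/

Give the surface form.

[paŋg#indo]

/n/ before /g/ (velar) → [ŋ]
/m/ before /d/ (alveolar) → [n]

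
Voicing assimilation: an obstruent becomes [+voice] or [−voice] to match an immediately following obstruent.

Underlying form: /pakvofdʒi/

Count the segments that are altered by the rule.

2

/k/ before /v/ (voiced) → [g]
/f/ before /dʒ/ (voiced) → [v]
2 segments change.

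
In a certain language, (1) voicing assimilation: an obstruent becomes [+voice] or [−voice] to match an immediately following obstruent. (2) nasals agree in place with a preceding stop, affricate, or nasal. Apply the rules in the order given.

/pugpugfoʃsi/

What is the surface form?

Rule 1: /g/ before /p/ (voiceless) → [k]
Rule 1: /g/ before /f/ (voiceless) → [k]
After rule 1: pukpukfoʃsi
Rule 2: no segment meets the rule's conditions; no change.

[pukpukfoʃsi]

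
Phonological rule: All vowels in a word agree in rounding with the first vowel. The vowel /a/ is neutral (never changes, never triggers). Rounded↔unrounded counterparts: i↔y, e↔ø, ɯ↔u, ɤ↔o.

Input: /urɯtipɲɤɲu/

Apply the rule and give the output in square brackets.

/ɯ/ harmonizes with /u/ ([+round]) → [u]
/i/ harmonizes with /u/ ([+round]) → [y]
/ɤ/ harmonizes with /u/ ([+round]) → [o]

[urutypɲoɲu]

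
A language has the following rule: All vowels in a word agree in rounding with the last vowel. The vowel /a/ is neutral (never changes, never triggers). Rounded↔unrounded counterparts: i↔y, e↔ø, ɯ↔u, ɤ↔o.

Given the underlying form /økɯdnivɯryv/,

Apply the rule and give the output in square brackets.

/ɯ/ harmonizes with /y/ ([+round]) → [u]
/i/ harmonizes with /y/ ([+round]) → [y]
/ɯ/ harmonizes with /y/ ([+round]) → [u]

[økudnyvuryv]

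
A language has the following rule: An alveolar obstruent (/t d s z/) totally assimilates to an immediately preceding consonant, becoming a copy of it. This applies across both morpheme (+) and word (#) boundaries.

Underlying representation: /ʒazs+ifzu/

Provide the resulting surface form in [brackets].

/s/ after /z/ → [z] (total assimilation)
/z/ after /f/ → [f] (total assimilation)

[ʒazz+iffu]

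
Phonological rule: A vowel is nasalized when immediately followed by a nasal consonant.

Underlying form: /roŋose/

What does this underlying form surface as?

/o/ before nasal /ŋ/ → [õ]

[rõŋose]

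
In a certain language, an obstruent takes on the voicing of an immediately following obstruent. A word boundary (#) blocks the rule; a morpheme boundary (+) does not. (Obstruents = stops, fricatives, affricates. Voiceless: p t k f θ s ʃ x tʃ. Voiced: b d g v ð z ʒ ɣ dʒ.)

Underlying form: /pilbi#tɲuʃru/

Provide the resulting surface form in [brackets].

no segment meets the rule's conditions; no change.

[pilbi#tɲuʃru]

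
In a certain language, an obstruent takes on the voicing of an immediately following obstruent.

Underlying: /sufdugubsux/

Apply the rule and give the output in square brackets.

[suvdugupsux]

/f/ before /d/ (voiced) → [v]
/b/ before /s/ (voiceless) → [p]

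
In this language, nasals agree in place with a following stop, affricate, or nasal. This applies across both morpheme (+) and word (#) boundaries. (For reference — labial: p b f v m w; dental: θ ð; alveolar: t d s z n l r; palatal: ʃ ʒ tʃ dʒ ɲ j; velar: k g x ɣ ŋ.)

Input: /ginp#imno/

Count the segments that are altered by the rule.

/n/ before /p/ (labial) → [m]
/m/ before /n/ (alveolar) → [n]
2 segments change.

2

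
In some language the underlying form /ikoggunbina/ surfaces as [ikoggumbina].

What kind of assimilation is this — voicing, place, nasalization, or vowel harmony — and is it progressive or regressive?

/n/→[m].
Each target copies a feature from the following segment, so the direction is regressive.

place assimilation, regressive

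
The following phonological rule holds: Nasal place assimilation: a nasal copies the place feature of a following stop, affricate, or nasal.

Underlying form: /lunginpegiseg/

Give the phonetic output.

/n/ before /g/ (velar) → [ŋ]
/n/ before /p/ (labial) → [m]

[luŋgimpegiseg]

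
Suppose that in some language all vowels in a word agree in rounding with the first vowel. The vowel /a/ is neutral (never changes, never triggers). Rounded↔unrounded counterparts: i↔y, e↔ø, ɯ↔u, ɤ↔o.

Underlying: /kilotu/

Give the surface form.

[kilɤtɯ]

/o/ harmonizes with /i/ ([-round]) → [ɤ]
/u/ harmonizes with /i/ ([-round]) → [ɯ]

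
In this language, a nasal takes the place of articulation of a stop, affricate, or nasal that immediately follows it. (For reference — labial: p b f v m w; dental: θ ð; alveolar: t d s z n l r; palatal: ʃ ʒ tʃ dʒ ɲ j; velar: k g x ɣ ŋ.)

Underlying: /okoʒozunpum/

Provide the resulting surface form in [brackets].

[okoʒozumpum]

/n/ before /p/ (labial) → [m]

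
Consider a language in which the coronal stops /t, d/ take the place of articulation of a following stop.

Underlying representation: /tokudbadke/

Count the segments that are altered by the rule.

/d/ before /b/ (labial) → [b]
/d/ before /k/ (velar) → [g]
2 segments change.

2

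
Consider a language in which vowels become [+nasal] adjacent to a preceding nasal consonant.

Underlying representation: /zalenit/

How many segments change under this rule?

1

/i/ after nasal /n/ → [ĩ]
1 segment changes.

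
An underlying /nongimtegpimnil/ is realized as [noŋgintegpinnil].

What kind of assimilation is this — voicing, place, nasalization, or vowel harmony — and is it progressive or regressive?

place assimilation, regressive

/n/→[ŋ] /m/→[n] /m/→[n].
Each target copies a feature from the following segment, so the direction is regressive.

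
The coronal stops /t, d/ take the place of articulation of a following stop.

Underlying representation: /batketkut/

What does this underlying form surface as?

/t/ before /k/ (velar) → [k]
/t/ before /k/ (velar) → [k]

[bakkekkut]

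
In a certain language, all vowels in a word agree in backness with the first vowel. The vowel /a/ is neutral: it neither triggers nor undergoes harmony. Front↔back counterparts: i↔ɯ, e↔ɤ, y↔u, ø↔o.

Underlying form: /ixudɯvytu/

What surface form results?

/u/ harmonizes with /i/ ([-back]) → [y]
/ɯ/ harmonizes with /i/ ([-back]) → [i]
/u/ harmonizes with /i/ ([-back]) → [y]

[ixydivyty]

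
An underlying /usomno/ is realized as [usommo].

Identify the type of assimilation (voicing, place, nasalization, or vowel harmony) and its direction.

place assimilation, progressive

/n/→[m].
Each target copies a feature from the preceding segment, so the direction is progressive.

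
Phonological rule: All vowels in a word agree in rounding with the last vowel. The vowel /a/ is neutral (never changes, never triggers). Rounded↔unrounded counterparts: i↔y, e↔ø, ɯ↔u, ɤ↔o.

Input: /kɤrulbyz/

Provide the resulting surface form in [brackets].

[korulbyz]

/ɤ/ harmonizes with /y/ ([+round]) → [o]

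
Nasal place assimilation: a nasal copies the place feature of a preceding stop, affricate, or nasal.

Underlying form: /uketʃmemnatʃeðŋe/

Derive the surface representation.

[uketʃɲemmatʃeðŋe]

/m/ after /tʃ/ (palatal) → [ɲ]
/n/ after /m/ (labial) → [m]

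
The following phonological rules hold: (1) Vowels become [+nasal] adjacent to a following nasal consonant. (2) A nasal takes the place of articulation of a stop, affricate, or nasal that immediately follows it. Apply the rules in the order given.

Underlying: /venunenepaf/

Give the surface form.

[vẽnũnẽnepaf]

Rule 1: /e/ before nasal /n/ → [ẽ]
Rule 1: /u/ before nasal /n/ → [ũ]
Rule 1: /e/ before nasal /n/ → [ẽ]
After rule 1: vẽnũnẽnepaf
Rule 2: no segment meets the rule's conditions; no change.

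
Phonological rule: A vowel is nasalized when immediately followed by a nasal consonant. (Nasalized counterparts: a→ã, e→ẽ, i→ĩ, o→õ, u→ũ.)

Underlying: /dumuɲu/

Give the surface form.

/u/ before nasal /m/ → [ũ]
/u/ before nasal /ɲ/ → [ũ]

[dũmũɲu]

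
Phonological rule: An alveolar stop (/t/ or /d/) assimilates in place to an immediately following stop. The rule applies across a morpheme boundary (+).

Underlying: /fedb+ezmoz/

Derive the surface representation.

/d/ before /b/ (labial) → [b]

[febb+ezmoz]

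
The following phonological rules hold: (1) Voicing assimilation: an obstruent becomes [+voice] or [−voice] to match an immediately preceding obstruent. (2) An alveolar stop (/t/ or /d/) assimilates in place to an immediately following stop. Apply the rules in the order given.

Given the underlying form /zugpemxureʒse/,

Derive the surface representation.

[zugbemxureʒze]

Rule 1: /p/ after /g/ (voiced) → [b]
Rule 1: /s/ after /ʒ/ (voiced) → [z]
After rule 1: zugbemxureʒze
Rule 2: no segment meets the rule's conditions; no change.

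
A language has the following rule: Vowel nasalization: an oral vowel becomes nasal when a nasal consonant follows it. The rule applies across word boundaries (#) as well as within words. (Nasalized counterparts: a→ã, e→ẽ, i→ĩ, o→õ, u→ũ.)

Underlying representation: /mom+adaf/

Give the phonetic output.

/o/ before nasal /m/ → [õ]

[mõm+adaf]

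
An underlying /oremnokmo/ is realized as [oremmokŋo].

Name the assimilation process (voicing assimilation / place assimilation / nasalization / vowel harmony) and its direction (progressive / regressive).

/n/→[m] /m/→[ŋ].
Each target copies a feature from the preceding segment, so the direction is progressive.

place assimilation, progressive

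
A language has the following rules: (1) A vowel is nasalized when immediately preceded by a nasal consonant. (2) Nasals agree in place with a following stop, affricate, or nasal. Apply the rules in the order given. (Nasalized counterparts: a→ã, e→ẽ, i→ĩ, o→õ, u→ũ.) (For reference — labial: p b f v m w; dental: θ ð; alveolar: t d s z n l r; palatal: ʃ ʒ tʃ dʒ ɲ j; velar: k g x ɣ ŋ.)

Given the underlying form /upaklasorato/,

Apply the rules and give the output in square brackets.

Rule 1: no segment meets the rule's conditions; no change.
After rule 1: upaklasorato
Rule 2: no segment meets the rule's conditions; no change.

[upaklasorato]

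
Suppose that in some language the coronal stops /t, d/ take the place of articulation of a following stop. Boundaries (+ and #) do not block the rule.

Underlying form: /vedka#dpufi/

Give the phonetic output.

[vegka#bpufi]

/d/ before /k/ (velar) → [g]
/d/ before /p/ (labial) → [b]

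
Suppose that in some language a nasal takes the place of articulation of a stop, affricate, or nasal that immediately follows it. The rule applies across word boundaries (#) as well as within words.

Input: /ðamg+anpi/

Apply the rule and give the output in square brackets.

/m/ before /g/ (velar) → [ŋ]
/n/ before /p/ (labial) → [m]

[ðaŋg+ampi]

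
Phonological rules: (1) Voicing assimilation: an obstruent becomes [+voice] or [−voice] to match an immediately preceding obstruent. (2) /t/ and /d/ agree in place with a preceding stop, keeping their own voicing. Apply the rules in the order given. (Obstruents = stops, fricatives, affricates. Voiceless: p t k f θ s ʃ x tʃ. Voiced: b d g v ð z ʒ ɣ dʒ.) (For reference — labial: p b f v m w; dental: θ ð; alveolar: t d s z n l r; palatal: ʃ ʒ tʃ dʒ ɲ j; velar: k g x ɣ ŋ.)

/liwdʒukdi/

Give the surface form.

Rule 1: /d/ after /k/ (voiceless) → [t]
After rule 1: liwdʒukti
Rule 2: /t/ after /k/ (velar) → [k]

[liwdʒukki]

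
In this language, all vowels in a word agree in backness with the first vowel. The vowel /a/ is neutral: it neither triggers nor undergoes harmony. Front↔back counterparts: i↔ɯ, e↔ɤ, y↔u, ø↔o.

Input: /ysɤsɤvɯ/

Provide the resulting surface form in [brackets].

/ɤ/ harmonizes with /y/ ([-back]) → [e]
/ɤ/ harmonizes with /y/ ([-back]) → [e]
/ɯ/ harmonizes with /y/ ([-back]) → [i]

[ysesevi]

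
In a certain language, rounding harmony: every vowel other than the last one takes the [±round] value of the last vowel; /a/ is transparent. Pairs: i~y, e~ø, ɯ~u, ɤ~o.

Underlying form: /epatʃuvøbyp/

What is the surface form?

[øpatʃuvøbyp]

/e/ harmonizes with /y/ ([+round]) → [ø]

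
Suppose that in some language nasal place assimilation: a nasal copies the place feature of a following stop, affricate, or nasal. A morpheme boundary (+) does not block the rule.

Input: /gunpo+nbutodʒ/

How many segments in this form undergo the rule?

2

/n/ before /p/ (labial) → [m]
/n/ before /b/ (labial) → [m]
2 segments change.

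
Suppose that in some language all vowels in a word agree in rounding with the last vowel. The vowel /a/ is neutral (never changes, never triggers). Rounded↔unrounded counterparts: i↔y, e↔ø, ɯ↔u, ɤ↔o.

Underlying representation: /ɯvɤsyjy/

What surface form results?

[uvosyjy]

/ɯ/ harmonizes with /y/ ([+round]) → [u]
/ɤ/ harmonizes with /y/ ([+round]) → [o]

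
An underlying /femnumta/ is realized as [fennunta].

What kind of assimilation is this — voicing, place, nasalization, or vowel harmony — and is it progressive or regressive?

/m/→[n] /m/→[n].
Each target copies a feature from the following segment, so the direction is regressive.

place assimilation, regressive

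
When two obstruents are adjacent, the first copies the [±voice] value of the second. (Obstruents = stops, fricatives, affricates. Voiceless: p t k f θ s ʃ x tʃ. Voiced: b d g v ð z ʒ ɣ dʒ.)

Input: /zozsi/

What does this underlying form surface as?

/z/ before /s/ (voiceless) → [s]

[zossi]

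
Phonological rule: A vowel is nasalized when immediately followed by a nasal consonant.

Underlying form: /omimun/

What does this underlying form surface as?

[õmĩmũn]

/o/ before nasal /m/ → [õ]
/i/ before nasal /m/ → [ĩ]
/u/ before nasal /n/ → [ũ]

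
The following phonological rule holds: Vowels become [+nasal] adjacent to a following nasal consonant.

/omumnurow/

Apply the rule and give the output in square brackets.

/o/ before nasal /m/ → [õ]
/u/ before nasal /m/ → [ũ]

[õmũmnurow]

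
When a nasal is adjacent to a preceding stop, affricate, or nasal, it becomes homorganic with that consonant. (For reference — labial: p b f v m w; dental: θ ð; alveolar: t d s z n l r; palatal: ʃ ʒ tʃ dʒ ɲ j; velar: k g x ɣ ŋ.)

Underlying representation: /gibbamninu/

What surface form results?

/n/ after /m/ (labial) → [m]

[gibbamminu]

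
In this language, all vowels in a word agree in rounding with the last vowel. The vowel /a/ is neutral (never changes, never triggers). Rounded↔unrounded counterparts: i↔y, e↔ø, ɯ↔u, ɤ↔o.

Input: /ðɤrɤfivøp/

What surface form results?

[ðorofyvøp]

/ɤ/ harmonizes with /ø/ ([+round]) → [o]
/ɤ/ harmonizes with /ø/ ([+round]) → [o]
/i/ harmonizes with /ø/ ([+round]) → [y]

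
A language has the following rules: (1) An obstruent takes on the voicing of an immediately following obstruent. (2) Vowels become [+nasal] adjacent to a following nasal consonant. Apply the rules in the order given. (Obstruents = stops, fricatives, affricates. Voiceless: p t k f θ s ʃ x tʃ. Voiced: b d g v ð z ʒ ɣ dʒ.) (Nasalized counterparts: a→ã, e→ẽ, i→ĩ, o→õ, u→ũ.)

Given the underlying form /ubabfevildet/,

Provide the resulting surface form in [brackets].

[ubapfevildet]

Rule 1: /b/ before /f/ (voiceless) → [p]
After rule 1: ubapfevildet
Rule 2: no segment meets the rule's conditions; no change.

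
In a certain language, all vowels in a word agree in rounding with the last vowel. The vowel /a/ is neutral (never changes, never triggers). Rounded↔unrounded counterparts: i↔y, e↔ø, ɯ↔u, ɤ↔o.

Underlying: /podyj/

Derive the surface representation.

no segment meets the rule's conditions; no change.

[podyj]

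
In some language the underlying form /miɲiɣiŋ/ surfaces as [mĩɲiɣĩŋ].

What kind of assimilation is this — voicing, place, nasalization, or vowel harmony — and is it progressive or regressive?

nasalization, regressive

/i/→[ĩ] /i/→[ĩ].
Each target copies a feature from the following segment, so the direction is regressive.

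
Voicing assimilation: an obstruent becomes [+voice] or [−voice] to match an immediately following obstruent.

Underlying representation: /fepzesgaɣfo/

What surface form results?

/p/ before /z/ (voiced) → [b]
/s/ before /g/ (voiced) → [z]
/ɣ/ before /f/ (voiceless) → [x]

[febzezgaxfo]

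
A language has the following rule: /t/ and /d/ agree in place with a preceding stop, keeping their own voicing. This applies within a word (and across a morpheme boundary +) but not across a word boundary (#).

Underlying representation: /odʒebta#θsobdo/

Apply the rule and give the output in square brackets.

[odʒebpa#θsobbo]

/t/ after /b/ (labial) → [p]
/d/ after /b/ (labial) → [b]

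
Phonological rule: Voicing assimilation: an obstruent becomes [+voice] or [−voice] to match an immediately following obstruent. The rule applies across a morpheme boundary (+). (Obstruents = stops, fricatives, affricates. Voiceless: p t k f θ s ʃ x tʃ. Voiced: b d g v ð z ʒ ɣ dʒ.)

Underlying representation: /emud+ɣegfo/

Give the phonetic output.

/g/ before /f/ (voiceless) → [k]

[emud+ɣekfo]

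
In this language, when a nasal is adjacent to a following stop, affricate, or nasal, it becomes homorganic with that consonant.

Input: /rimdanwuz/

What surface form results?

/m/ before /d/ (alveolar) → [n]

[rindanwuz]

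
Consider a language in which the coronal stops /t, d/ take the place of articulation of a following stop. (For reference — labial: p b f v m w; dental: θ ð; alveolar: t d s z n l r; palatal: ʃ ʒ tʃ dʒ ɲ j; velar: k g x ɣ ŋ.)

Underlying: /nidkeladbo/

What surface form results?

[nigkelabbo]

/d/ before /k/ (velar) → [g]
/d/ before /b/ (labial) → [b]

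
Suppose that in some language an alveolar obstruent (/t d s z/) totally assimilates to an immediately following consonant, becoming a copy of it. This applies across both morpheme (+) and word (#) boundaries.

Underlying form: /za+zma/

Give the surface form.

/z/ before /m/ → [m] (total assimilation)

[za+mma]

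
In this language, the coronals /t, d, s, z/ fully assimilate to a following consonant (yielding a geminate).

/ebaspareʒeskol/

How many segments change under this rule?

2

/s/ before /p/ → [p] (total assimilation)
/s/ before /k/ → [k] (total assimilation)
2 segments change.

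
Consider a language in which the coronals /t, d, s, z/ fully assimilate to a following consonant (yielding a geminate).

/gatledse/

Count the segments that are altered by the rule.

2

/t/ before /l/ → [l] (total assimilation)
/d/ before /s/ → [s] (total assimilation)
2 segments change.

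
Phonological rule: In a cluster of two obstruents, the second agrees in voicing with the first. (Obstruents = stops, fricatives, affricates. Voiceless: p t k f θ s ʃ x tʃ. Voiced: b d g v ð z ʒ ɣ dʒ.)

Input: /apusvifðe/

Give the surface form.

/v/ after /s/ (voiceless) → [f]
/ð/ after /f/ (voiceless) → [θ]

[apusfifθe]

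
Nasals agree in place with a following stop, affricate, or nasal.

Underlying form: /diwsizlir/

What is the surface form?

[diwsizlir]

no segment meets the rule's conditions; no change.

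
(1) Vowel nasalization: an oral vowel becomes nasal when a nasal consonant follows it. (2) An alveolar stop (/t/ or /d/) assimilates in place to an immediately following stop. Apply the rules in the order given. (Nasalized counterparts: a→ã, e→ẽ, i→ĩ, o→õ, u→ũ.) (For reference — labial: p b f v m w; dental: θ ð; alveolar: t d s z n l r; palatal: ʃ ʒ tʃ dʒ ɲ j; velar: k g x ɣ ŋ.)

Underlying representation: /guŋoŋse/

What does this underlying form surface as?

Rule 1: /u/ before nasal /ŋ/ → [ũ]
Rule 1: /o/ before nasal /ŋ/ → [õ]
After rule 1: gũŋõŋse
Rule 2: no segment meets the rule's conditions; no change.

[gũŋõŋse]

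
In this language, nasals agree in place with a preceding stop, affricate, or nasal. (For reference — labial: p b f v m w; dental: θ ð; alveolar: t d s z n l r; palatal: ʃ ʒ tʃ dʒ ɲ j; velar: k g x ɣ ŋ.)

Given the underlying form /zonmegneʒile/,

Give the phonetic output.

[zonnegŋeʒile]

/m/ after /n/ (alveolar) → [n]
/n/ after /g/ (velar) → [ŋ]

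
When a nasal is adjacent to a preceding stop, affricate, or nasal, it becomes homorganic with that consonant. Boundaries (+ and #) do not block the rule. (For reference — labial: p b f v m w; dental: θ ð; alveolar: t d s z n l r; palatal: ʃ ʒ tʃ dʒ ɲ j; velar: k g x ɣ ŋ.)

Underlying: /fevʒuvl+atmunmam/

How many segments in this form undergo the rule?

2

/m/ after /t/ (alveolar) → [n]
/m/ after /n/ (alveolar) → [n]
2 segments change.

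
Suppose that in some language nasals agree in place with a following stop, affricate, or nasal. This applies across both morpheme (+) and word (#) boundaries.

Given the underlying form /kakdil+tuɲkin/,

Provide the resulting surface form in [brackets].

[kakdil+tuŋkin]

/ɲ/ before /k/ (velar) → [ŋ]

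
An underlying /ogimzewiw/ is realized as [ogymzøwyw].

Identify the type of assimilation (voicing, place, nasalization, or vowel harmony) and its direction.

/i/→[y] /e/→[ø] /i/→[y].
Vowels agree with the first vowel, so the harmony is progressive.

vowel harmony, progressive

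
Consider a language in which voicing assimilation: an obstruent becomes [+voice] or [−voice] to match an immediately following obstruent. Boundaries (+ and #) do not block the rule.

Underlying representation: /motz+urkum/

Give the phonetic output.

/t/ before /z/ (voiced) → [d]

[modz+urkum]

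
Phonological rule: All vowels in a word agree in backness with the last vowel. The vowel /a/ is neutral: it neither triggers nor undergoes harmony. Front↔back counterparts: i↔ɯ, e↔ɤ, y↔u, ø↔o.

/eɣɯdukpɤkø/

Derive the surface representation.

[eɣidykpekø]

/ɯ/ harmonizes with /ø/ ([-back]) → [i]
/u/ harmonizes with /ø/ ([-back]) → [y]
/ɤ/ harmonizes with /ø/ ([-back]) → [e]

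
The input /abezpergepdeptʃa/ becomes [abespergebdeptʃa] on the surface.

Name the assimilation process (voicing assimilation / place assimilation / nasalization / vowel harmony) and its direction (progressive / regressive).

voicing assimilation, regressive

/z/→[s] /p/→[b].
Each target copies a feature from the following segment, so the direction is regressive.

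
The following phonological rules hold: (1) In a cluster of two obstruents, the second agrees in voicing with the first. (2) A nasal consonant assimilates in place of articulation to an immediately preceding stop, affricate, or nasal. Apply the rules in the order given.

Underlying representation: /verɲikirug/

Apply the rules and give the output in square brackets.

[verɲikirug]

Rule 1: no segment meets the rule's conditions; no change.
After rule 1: verɲikirug
Rule 2: no segment meets the rule's conditions; no change.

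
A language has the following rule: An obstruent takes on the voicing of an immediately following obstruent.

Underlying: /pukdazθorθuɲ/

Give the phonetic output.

/k/ before /d/ (voiced) → [g]
/z/ before /θ/ (voiceless) → [s]

[pugdasθorθuɲ]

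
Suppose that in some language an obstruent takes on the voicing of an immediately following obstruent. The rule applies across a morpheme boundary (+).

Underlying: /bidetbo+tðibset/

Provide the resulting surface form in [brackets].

/t/ before /b/ (voiced) → [d]
/t/ before /ð/ (voiced) → [d]
/b/ before /s/ (voiceless) → [p]

[bidedbo+dðipset]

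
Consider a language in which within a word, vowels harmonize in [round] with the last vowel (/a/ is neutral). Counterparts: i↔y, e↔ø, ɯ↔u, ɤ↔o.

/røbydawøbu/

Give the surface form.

no segment meets the rule's conditions; no change.

[røbydawøbu]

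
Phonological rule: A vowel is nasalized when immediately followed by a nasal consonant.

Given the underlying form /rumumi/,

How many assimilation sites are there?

2

/u/ before nasal /m/ → [ũ]
/u/ before nasal /m/ → [ũ]
2 segments change.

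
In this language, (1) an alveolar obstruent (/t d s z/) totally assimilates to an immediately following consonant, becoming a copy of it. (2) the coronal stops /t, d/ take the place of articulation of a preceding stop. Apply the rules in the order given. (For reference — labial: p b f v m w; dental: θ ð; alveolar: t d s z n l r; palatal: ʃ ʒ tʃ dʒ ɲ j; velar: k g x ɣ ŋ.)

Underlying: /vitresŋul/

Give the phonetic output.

[virreŋŋul]

Rule 1: /t/ before /r/ → [r] (total assimilation)
Rule 1: /s/ before /ŋ/ → [ŋ] (total assimilation)
After rule 1: virreŋŋul
Rule 2: no segment meets the rule's conditions; no change.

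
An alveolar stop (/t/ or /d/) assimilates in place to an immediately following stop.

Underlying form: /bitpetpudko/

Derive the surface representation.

/t/ before /p/ (labial) → [p]
/t/ before /p/ (labial) → [p]
/d/ before /k/ (velar) → [g]

[bippeppugko]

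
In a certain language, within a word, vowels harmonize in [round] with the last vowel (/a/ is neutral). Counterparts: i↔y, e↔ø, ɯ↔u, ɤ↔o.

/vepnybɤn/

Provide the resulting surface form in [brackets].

[vepnibɤn]

/y/ harmonizes with /ɤ/ ([-round]) → [i]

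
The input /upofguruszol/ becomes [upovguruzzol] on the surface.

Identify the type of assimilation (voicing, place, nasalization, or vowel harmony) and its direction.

voicing assimilation, regressive

/f/→[v] /s/→[z].
Each target copies a feature from the following segment, so the direction is regressive.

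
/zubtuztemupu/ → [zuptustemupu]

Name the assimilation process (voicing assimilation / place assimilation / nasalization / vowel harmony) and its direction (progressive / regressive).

/b/→[p] /z/→[s].
Each target copies a feature from the following segment, so the direction is regressive.

voicing assimilation, regressive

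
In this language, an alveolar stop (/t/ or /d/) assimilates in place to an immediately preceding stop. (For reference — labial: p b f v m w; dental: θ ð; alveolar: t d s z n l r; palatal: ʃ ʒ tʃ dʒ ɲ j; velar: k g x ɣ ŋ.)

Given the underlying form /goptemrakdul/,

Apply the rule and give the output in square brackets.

[goppemrakgul]

/t/ after /p/ (labial) → [p]
/d/ after /k/ (velar) → [g]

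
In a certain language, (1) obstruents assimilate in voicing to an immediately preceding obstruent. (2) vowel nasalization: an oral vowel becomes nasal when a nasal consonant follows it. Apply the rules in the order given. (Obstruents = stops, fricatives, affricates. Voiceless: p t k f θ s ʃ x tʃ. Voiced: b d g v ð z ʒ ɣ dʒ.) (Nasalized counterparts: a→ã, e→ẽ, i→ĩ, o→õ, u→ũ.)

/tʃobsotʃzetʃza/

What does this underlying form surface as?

[tʃobzotʃsetʃsa]

Rule 1: /s/ after /b/ (voiced) → [z]
Rule 1: /z/ after /tʃ/ (voiceless) → [s]
Rule 1: /z/ after /tʃ/ (voiceless) → [s]
After rule 1: tʃobzotʃsetʃsa
Rule 2: no segment meets the rule's conditions; no change.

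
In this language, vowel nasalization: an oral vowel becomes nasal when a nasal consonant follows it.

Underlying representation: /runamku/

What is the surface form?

[rũnãmku]

/u/ before nasal /n/ → [ũ]
/a/ before nasal /m/ → [ã]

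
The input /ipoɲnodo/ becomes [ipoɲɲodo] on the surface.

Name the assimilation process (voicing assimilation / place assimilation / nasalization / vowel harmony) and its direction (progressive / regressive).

/n/→[ɲ].
Each target copies a feature from the preceding segment, so the direction is progressive.

place assimilation, progressive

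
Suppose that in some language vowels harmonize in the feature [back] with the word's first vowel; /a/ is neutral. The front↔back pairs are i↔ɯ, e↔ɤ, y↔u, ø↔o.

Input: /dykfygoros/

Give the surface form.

[dykfygørøs]

/o/ harmonizes with /y/ ([-back]) → [ø]
/o/ harmonizes with /y/ ([-back]) → [ø]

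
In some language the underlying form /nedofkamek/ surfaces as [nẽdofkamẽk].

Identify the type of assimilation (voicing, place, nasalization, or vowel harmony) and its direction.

/e/→[ẽ] /e/→[ẽ].
Each target copies a feature from the preceding segment, so the direction is progressive.

nasalization, progressive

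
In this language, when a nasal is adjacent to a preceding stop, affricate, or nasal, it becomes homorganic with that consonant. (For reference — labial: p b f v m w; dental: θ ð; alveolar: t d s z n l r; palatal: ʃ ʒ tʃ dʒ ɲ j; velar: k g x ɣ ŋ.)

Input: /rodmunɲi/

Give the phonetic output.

/m/ after /d/ (alveolar) → [n]
/ɲ/ after /n/ (alveolar) → [n]

[rodnunni]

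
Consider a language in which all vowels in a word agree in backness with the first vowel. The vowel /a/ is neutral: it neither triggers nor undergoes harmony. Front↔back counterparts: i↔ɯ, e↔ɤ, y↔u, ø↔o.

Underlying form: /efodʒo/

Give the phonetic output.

[efødʒø]

/o/ harmonizes with /e/ ([-back]) → [ø]
/o/ harmonizes with /e/ ([-back]) → [ø]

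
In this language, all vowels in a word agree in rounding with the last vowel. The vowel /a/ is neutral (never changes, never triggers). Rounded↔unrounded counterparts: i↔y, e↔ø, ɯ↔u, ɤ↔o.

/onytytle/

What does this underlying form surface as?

/o/ harmonizes with /e/ ([-round]) → [ɤ]
/y/ harmonizes with /e/ ([-round]) → [i]
/y/ harmonizes with /e/ ([-round]) → [i]

[ɤnititle]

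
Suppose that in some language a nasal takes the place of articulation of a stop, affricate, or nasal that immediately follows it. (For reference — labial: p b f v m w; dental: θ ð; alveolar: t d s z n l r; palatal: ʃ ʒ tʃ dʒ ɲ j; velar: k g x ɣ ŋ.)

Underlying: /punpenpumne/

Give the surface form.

[pumpempunne]

/n/ before /p/ (labial) → [m]
/n/ before /p/ (labial) → [m]
/m/ before /n/ (alveolar) → [n]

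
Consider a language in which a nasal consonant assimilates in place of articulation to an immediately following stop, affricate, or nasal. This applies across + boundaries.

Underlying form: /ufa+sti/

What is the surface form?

no segment meets the rule's conditions; no change.

[ufa+sti]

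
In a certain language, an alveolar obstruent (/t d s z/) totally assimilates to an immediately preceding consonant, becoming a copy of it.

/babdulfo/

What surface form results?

[babbulfo]

/d/ after /b/ → [b] (total assimilation)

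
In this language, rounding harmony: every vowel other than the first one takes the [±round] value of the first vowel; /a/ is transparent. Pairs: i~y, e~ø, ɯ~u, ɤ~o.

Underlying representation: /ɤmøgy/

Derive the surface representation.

[ɤmegi]

/ø/ harmonizes with /ɤ/ ([-round]) → [e]
/y/ harmonizes with /ɤ/ ([-round]) → [i]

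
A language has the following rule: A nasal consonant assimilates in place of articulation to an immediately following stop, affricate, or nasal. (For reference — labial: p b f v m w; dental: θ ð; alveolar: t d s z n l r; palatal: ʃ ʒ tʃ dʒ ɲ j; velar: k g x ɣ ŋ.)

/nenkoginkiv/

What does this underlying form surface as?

[neŋkogiŋkiv]

/n/ before /k/ (velar) → [ŋ]
/n/ before /k/ (velar) → [ŋ]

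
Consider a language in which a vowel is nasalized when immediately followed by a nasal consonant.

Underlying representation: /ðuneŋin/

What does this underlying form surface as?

/u/ before nasal /n/ → [ũ]
/e/ before nasal /ŋ/ → [ẽ]
/i/ before nasal /n/ → [ĩ]

[ðũnẽŋĩn]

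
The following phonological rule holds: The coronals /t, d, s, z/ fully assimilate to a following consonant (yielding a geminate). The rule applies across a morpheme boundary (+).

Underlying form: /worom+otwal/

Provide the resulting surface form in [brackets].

[worom+owwal]

/t/ before /w/ → [w] (total assimilation)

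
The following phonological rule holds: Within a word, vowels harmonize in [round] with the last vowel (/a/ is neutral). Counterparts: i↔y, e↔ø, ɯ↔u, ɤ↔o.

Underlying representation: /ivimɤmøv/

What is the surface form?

[yvymomøv]

/i/ harmonizes with /ø/ ([+round]) → [y]
/i/ harmonizes with /ø/ ([+round]) → [y]
/ɤ/ harmonizes with /ø/ ([+round]) → [o]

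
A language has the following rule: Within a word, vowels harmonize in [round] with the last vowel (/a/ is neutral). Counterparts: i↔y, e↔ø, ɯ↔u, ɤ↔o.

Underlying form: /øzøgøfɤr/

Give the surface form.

/ø/ harmonizes with /ɤ/ ([-round]) → [e]
/ø/ harmonizes with /ɤ/ ([-round]) → [e]
/ø/ harmonizes with /ɤ/ ([-round]) → [e]

[ezegefɤr]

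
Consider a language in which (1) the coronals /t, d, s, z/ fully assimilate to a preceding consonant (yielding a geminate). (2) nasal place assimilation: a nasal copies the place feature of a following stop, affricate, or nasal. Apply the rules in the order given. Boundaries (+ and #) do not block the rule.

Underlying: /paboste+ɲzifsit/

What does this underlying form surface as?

[pabosse+ɲɲiffit]

Rule 1: /t/ after /s/ → [s] (total assimilation)
Rule 1: /z/ after /ɲ/ → [ɲ] (total assimilation)
Rule 1: /s/ after /f/ → [f] (total assimilation)
After rule 1: pabosse+ɲɲiffit
Rule 2: no segment meets the rule's conditions; no change.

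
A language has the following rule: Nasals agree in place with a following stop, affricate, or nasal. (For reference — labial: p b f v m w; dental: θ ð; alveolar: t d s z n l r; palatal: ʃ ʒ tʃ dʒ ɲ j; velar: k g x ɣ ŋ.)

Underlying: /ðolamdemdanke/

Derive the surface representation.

/m/ before /d/ (alveolar) → [n]
/m/ before /d/ (alveolar) → [n]
/n/ before /k/ (velar) → [ŋ]

[ðolandendaŋke]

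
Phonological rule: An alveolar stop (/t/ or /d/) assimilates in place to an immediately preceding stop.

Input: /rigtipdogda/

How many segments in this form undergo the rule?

3

/t/ after /g/ (velar) → [k]
/d/ after /p/ (labial) → [b]
/d/ after /g/ (velar) → [g]
3 segments change.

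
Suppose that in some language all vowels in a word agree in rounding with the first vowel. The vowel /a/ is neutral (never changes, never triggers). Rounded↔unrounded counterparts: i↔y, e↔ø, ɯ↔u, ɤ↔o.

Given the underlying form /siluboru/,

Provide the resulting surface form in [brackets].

[silɯbɤrɯ]

/u/ harmonizes with /i/ ([-round]) → [ɯ]
/o/ harmonizes with /i/ ([-round]) → [ɤ]
/u/ harmonizes with /i/ ([-round]) → [ɯ]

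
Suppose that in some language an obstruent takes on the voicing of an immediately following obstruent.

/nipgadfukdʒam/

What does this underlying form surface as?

/p/ before /g/ (voiced) → [b]
/d/ before /f/ (voiceless) → [t]
/k/ before /dʒ/ (voiced) → [g]

[nibgatfugdʒam]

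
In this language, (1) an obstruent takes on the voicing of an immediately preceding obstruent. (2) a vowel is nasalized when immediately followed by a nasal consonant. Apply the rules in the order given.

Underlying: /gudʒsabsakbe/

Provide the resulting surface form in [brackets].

[gudʒzabzakpe]

Rule 1: /s/ after /dʒ/ (voiced) → [z]
Rule 1: /s/ after /b/ (voiced) → [z]
Rule 1: /b/ after /k/ (voiceless) → [p]
After rule 1: gudʒzabzakpe
Rule 2: no segment meets the rule's conditions; no change.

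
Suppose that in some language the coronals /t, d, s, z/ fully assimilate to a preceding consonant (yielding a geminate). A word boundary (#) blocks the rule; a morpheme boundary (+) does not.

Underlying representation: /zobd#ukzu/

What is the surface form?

[zobb#ukku]

/d/ after /b/ → [b] (total assimilation)
/z/ after /k/ → [k] (total assimilation)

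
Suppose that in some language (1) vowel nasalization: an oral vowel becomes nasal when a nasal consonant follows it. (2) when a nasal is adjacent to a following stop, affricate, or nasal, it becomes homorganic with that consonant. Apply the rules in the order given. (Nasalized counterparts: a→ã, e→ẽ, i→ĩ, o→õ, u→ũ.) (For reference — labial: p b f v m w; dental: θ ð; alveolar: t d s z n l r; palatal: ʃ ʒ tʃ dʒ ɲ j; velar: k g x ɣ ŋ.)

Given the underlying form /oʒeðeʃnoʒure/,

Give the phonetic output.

[oʒeðeʃnoʒure]

Rule 1: no segment meets the rule's conditions; no change.
After rule 1: oʒeðeʃnoʒure
Rule 2: no segment meets the rule's conditions; no change.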